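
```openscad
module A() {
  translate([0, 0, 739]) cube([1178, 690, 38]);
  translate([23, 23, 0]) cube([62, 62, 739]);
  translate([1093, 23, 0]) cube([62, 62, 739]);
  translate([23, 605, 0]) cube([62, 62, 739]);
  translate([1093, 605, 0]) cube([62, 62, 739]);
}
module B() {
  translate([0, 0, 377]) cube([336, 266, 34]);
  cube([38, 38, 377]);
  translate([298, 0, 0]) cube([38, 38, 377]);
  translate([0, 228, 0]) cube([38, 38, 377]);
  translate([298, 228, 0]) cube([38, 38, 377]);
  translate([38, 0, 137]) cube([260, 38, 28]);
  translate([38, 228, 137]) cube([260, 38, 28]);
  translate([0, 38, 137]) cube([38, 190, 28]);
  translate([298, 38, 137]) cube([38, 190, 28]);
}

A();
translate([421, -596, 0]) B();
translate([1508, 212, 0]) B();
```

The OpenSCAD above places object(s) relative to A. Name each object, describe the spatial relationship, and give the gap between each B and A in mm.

Each stool's nearest face is 330 mm from the table's bounding box.

A is a table. B is a stool. Two stools sit around the table at the −y, +x sides. The gap between each stool and the table is 330 mm.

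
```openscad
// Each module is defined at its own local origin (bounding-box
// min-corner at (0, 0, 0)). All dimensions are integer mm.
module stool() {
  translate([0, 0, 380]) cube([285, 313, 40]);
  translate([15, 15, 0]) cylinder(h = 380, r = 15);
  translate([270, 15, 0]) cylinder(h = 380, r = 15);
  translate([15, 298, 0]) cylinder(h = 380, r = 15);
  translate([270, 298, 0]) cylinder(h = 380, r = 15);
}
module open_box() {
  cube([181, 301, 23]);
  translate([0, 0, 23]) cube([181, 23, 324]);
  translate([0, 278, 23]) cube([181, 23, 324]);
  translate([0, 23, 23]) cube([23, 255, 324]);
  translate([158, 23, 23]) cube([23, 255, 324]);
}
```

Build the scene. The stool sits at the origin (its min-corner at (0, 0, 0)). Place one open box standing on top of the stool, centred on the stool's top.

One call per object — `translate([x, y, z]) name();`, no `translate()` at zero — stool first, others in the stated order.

stool();
translate([52, 6, 420]) open_box();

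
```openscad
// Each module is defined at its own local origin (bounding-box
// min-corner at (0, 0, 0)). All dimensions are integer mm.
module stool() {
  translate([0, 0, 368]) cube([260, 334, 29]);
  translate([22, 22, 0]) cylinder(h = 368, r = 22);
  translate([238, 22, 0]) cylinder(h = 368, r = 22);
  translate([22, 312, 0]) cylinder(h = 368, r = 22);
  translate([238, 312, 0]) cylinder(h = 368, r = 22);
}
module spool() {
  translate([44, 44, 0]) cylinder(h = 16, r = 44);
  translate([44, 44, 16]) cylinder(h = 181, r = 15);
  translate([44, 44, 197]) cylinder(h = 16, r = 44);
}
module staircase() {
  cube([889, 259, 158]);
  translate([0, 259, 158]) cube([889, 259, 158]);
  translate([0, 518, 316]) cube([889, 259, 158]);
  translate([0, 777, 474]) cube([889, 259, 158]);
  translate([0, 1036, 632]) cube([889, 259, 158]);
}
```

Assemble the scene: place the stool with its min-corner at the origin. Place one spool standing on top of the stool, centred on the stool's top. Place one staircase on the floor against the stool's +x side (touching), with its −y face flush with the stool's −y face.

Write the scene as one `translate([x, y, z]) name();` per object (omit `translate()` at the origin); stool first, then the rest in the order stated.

stool();
translate([86, 123, 397]) spool();
translate([260, 0, 0]) staircase();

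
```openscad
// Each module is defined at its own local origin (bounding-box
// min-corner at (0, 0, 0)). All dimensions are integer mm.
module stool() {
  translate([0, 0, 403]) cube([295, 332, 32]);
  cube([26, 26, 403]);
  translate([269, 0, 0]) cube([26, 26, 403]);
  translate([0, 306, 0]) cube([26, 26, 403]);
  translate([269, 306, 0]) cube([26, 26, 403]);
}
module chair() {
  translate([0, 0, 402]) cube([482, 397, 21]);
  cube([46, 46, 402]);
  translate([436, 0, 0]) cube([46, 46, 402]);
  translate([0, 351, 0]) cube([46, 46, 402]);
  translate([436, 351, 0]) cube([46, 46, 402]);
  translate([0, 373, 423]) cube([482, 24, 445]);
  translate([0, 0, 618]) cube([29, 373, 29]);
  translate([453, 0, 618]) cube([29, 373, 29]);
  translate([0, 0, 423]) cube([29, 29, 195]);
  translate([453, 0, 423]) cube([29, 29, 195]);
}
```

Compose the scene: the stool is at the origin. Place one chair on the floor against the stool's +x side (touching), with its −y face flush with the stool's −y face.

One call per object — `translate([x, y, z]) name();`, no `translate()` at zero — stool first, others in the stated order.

stool();
translate([295, 0, 0]) chair();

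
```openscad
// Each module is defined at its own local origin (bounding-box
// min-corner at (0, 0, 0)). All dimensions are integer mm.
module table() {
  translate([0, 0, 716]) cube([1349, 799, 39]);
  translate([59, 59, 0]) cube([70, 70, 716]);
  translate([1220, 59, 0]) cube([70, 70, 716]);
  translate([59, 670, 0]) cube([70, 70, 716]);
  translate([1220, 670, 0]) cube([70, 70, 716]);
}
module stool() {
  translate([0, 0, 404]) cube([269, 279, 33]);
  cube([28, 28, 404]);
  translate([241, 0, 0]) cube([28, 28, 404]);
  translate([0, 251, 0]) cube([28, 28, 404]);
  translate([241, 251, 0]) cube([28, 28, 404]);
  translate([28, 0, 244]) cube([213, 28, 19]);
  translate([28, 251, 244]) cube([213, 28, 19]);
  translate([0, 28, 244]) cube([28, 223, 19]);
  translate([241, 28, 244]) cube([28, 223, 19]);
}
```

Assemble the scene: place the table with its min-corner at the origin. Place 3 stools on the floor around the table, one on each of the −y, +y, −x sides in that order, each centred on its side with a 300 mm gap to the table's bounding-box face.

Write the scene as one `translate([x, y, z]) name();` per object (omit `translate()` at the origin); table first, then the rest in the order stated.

table();
translate([540, -579, 0]) stool();
translate([540, 1099, 0]) stool();
translate([-569, 260, 0]) stool();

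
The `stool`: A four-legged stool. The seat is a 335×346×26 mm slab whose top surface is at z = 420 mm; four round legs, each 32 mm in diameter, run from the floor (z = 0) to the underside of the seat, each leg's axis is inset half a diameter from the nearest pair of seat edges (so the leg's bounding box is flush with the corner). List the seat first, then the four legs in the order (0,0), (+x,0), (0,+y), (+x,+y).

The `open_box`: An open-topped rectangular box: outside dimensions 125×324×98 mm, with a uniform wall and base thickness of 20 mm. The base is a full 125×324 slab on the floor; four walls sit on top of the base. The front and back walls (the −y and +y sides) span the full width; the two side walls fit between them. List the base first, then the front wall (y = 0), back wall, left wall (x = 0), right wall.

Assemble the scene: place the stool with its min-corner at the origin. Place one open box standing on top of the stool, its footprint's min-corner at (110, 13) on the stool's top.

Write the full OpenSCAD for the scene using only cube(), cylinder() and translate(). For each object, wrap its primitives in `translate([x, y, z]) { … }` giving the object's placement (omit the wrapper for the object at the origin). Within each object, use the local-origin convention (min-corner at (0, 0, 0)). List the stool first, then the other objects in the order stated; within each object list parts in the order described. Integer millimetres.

translate([0, 0, 394]) cube([335, 346, 26]);
translate([16, 16, 0]) cylinder(h = 394, r = 16);
translate([319, 16, 0]) cylinder(h = 394, r = 16);
translate([16, 330, 0]) cylinder(h = 394, r = 16);
translate([319, 330, 0]) cylinder(h = 394, r = 16);
translate([110, 13, 420]) {
  cube([125, 324, 20]);
  translate([0, 0, 20]) cube([125, 20, 78]);
  translate([0, 304, 20]) cube([125, 20, 78]);
  translate([0, 20, 20]) cube([20, 284, 78]);
  translate([105, 20, 20]) cube([20, 284, 78]);
}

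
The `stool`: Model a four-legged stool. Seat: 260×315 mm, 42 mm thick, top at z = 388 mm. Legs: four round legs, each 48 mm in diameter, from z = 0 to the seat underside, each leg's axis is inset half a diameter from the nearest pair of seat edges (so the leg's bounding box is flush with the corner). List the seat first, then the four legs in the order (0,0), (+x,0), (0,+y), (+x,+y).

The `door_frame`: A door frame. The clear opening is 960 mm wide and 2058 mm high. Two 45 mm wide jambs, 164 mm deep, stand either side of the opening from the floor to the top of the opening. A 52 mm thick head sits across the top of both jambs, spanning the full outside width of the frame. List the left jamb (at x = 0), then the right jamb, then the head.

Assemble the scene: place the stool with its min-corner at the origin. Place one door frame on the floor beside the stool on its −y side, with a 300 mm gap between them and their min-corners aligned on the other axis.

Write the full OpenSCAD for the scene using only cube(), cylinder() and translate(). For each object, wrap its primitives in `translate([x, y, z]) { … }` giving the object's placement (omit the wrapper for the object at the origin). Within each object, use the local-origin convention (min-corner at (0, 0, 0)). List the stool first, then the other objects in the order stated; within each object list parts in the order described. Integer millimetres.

translate([0, 0, 346]) cube([260, 315, 42]);
translate([24, 24, 0]) cylinder(h = 346, r = 24);
translate([236, 24, 0]) cylinder(h = 346, r = 24);
translate([24, 291, 0]) cylinder(h = 346, r = 24);
translate([236, 291, 0]) cylinder(h = 346, r = 24);
translate([0, -464, 0]) {
  cube([45, 164, 2058]);
  translate([1005, 0, 0]) cube([45, 164, 2058]);
  translate([0, 0, 2058]) cube([1050, 164, 52]);
}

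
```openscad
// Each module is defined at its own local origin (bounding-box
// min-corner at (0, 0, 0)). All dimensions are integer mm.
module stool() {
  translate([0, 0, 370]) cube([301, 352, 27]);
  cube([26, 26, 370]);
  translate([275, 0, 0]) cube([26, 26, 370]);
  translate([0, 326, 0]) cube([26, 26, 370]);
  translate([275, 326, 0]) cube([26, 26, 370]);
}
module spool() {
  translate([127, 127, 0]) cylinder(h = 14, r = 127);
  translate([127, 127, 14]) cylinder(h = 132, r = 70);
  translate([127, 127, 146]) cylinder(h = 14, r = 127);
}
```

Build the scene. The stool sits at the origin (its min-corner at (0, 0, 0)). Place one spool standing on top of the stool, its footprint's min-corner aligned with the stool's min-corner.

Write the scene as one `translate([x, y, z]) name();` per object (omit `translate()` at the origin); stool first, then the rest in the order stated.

stool();
translate([0, 0, 397]) spool();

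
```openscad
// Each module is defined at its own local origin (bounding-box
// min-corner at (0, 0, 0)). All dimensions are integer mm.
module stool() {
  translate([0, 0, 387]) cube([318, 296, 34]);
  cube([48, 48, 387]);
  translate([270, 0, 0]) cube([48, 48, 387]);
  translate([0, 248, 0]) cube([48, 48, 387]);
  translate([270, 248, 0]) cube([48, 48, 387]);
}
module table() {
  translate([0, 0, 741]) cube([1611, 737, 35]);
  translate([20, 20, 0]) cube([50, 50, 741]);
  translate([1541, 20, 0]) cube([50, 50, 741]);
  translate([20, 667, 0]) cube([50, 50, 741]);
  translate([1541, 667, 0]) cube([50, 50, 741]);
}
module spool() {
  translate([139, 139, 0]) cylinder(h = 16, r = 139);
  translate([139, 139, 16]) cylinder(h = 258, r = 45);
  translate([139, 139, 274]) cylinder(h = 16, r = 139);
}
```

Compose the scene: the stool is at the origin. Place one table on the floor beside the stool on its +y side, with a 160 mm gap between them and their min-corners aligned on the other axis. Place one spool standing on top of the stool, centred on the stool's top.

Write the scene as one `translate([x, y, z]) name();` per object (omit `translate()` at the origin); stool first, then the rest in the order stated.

stool();
translate([0, 456, 0]) table();
translate([20, 9, 421]) spool();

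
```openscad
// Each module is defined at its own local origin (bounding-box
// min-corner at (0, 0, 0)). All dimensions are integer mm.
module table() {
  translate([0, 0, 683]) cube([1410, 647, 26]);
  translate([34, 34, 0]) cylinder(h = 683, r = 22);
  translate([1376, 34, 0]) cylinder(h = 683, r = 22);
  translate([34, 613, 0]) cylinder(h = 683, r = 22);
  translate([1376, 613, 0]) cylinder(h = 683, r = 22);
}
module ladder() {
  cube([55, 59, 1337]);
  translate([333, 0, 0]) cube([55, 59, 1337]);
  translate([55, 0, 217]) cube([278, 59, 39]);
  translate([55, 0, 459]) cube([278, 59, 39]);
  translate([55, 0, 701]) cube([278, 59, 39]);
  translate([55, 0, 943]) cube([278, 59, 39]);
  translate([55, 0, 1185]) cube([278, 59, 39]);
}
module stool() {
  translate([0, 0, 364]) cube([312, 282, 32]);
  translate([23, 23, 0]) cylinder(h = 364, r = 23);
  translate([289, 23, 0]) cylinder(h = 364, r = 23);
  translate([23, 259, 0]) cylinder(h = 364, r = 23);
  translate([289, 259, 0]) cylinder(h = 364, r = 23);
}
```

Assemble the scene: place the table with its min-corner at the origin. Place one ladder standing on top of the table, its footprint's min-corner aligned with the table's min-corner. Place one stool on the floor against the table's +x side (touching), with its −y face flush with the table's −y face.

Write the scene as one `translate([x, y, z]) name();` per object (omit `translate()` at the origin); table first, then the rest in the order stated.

table();
translate([0, 0, 709]) ladder();
translate([1410, 0, 0]) stool();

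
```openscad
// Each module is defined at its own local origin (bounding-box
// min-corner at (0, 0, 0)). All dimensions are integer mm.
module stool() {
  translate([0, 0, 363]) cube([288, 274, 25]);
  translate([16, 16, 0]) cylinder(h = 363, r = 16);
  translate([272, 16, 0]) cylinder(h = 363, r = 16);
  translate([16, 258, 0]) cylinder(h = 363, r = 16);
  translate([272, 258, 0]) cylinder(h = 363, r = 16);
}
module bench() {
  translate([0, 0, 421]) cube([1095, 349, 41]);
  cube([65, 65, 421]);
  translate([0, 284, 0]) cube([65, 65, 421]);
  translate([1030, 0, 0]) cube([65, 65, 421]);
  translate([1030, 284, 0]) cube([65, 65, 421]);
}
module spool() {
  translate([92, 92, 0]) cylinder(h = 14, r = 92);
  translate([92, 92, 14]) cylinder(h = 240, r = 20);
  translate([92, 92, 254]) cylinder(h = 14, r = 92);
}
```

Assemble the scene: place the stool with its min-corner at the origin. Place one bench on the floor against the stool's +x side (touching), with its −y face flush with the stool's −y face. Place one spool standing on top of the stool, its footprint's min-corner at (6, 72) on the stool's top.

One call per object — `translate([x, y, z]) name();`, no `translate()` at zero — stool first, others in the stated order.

stool();
translate([288, 0, 0]) bench();
translate([6, 72, 388]) spool();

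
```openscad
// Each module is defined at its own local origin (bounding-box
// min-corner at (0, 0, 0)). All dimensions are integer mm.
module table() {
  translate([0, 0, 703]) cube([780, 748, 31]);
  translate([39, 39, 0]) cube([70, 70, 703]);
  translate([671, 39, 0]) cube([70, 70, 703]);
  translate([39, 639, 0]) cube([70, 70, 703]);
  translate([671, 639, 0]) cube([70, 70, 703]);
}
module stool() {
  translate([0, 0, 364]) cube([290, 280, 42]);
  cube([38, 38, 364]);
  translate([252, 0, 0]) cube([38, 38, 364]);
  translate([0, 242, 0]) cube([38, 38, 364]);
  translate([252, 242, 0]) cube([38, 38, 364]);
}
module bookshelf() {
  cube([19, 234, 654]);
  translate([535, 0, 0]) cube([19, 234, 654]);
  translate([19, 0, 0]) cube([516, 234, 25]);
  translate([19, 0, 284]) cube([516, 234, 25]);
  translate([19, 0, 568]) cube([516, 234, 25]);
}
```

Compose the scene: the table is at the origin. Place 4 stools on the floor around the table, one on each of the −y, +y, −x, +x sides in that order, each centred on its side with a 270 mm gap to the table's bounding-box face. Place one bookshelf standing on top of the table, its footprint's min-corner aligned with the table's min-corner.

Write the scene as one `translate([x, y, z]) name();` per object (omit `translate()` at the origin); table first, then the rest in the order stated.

table();
translate([245, -550, 0]) stool();
translate([245, 1018, 0]) stool();
translate([-560, 234, 0]) stool();
translate([1050, 234, 0]) stool();
translate([0, 0, 734]) bookshelf();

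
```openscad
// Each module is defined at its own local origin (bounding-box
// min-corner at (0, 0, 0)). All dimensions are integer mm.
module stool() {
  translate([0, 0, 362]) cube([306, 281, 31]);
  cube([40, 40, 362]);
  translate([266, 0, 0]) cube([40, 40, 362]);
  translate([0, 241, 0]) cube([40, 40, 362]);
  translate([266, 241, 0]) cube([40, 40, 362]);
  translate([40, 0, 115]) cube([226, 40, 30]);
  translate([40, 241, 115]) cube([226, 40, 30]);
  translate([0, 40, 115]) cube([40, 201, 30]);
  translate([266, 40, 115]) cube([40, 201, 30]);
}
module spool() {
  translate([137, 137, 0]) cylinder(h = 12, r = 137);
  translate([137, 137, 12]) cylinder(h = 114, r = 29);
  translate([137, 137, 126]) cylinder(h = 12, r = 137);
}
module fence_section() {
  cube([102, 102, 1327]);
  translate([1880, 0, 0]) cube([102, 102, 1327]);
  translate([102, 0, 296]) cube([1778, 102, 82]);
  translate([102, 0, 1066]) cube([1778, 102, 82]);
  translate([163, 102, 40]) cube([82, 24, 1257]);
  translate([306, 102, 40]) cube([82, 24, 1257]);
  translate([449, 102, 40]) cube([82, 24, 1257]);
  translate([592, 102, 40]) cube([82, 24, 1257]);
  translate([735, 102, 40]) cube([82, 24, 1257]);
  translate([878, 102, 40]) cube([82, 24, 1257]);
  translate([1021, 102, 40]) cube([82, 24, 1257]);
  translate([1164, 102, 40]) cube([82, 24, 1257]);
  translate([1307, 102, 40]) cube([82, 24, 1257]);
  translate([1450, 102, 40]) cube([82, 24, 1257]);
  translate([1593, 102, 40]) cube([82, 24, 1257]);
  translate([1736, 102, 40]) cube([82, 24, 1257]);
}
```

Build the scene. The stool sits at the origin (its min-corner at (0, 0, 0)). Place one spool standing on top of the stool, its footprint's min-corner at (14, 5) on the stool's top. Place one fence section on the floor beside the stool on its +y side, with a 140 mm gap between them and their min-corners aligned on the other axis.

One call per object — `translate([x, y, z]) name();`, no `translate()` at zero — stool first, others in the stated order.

stool();
translate([14, 5, 393]) spool();
translate([0, 421, 0]) fence_section();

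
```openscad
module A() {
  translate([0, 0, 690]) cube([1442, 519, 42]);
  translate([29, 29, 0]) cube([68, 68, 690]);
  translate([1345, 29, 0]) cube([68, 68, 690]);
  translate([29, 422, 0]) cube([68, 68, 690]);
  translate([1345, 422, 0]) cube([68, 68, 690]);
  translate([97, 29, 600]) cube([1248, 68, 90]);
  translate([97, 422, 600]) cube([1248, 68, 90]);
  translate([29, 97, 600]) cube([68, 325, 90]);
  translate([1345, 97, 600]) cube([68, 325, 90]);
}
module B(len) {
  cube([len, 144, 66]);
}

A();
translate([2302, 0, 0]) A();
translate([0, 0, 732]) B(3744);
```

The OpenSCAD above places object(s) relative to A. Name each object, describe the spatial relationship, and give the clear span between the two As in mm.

Second table starts at x = 2302; first ends at x = 1442; clear span = 2302 − 1442 = 860 mm.

A is a table. B is a beam. A beam spans the tops of two tables. The clear span between the two tables is 860 mm.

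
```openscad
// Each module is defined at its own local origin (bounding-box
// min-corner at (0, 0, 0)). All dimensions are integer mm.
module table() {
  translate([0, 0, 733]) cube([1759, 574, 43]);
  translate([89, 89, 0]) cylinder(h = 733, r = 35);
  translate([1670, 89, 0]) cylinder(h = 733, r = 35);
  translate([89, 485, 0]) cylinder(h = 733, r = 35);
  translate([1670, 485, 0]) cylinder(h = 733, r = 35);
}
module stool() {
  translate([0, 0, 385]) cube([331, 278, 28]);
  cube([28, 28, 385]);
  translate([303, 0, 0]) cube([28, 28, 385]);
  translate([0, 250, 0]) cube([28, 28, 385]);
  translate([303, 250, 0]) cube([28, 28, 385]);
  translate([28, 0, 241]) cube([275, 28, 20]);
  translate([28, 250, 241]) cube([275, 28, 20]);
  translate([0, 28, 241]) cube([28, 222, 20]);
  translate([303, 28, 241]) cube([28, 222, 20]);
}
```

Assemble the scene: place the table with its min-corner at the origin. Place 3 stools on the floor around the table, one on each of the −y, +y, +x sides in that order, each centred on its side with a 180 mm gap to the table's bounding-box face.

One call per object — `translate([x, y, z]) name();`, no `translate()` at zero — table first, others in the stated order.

table();
translate([714, -458, 0]) stool();
translate([714, 754, 0]) stool();
translate([1939, 148, 0]) stool();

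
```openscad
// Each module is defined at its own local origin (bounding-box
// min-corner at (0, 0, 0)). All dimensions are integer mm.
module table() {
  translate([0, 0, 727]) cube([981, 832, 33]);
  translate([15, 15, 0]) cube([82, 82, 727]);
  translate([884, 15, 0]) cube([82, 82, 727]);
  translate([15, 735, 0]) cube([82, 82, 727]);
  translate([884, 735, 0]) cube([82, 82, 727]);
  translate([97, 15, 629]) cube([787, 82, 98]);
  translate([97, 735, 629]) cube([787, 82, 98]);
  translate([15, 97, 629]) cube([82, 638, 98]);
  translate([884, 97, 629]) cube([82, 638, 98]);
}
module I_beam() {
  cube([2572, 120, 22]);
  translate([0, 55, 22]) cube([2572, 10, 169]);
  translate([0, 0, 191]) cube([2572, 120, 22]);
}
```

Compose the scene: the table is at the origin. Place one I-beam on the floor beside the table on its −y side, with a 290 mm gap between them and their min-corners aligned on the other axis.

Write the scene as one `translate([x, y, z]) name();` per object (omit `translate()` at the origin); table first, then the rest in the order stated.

table();
translate([0, -410, 0]) I_beam();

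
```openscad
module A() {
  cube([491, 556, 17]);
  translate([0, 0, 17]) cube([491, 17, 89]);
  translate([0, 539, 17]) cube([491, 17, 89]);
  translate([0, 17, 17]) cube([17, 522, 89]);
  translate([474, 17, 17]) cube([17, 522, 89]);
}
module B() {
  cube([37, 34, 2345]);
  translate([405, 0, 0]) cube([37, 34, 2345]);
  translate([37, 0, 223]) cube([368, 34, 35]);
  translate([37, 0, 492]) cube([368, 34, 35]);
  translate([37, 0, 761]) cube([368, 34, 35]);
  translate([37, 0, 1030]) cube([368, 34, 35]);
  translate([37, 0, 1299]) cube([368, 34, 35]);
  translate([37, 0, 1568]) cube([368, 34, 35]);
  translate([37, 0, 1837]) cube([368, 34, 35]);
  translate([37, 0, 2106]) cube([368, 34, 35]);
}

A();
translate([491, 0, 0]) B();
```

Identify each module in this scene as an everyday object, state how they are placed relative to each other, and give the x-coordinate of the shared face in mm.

The open box's +x face and the ladder's −x face are both at x = 491 mm.

A is an open box. B is a ladder. The ladder is against the open box's +x side, with their −y faces flush. The x-coordinate of the shared face is 491 mm.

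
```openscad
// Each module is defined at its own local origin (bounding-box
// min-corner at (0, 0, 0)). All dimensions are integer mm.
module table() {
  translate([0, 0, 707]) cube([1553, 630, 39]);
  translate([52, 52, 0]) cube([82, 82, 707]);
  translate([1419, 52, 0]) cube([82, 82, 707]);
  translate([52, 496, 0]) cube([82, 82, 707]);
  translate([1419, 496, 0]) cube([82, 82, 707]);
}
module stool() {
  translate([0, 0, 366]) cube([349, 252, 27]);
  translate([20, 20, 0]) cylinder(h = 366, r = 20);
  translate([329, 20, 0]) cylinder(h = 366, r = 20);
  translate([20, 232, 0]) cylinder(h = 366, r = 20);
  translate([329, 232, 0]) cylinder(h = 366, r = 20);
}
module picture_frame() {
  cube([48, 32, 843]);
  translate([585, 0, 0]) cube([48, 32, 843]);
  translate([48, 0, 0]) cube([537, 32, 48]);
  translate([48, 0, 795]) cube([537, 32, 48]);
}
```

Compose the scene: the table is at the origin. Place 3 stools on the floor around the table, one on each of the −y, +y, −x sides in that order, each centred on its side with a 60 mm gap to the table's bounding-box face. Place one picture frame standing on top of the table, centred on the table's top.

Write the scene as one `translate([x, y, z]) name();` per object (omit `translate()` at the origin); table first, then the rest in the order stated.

table();
translate([602, -312, 0]) stool();
translate([602, 690, 0]) stool();
translate([-409, 189, 0]) stool();
translate([460, 299, 746]) picture_frame();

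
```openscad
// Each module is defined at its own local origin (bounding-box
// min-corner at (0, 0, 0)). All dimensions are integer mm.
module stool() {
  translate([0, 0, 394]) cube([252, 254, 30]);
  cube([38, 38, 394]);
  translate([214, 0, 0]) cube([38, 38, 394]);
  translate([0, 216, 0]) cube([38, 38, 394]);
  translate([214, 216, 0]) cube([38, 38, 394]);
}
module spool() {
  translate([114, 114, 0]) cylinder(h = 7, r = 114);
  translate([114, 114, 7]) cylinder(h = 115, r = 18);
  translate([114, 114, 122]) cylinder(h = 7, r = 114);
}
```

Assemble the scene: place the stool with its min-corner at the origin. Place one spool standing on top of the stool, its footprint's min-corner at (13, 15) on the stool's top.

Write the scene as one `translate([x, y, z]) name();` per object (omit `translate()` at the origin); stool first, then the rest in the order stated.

stool();
translate([13, 15, 424]) spool();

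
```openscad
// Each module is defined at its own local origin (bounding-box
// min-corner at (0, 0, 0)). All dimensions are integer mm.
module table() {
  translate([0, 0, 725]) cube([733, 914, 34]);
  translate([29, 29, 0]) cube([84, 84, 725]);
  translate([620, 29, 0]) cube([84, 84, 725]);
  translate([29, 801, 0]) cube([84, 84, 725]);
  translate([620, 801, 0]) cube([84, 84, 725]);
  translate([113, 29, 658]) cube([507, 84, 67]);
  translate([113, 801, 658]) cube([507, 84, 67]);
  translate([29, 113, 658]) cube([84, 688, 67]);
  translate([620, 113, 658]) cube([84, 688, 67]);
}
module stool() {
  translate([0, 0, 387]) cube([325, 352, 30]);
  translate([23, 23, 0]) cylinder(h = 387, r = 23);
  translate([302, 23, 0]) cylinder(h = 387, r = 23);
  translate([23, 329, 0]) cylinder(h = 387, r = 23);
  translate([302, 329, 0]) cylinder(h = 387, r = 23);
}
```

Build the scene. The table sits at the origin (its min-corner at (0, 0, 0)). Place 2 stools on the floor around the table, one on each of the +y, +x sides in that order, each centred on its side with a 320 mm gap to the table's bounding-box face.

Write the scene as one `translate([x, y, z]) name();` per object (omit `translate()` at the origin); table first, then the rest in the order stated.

table();
translate([204, 1234, 0]) stool();
translate([1053, 281, 0]) stool();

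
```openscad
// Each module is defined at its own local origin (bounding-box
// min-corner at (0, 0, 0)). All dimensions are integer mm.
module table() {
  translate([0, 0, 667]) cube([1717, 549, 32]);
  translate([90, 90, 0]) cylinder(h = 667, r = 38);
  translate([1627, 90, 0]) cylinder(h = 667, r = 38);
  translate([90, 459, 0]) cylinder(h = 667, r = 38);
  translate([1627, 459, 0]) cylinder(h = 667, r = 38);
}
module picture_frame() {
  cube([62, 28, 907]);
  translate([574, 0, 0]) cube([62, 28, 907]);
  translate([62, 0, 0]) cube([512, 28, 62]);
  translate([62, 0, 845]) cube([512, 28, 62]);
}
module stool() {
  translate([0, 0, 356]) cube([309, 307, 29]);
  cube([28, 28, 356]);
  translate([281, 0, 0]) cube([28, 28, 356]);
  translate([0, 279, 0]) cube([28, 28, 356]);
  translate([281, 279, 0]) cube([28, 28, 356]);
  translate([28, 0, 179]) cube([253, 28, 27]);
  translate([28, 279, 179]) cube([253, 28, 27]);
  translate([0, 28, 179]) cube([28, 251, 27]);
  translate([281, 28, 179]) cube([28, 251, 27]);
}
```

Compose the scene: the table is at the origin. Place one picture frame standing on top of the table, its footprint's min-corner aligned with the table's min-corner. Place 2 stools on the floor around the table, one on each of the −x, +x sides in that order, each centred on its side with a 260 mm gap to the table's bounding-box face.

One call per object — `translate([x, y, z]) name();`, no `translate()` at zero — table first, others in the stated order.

table();
translate([0, 0, 699]) picture_frame();
translate([-569, 121, 0]) stool();
translate([1977, 121, 0]) stool();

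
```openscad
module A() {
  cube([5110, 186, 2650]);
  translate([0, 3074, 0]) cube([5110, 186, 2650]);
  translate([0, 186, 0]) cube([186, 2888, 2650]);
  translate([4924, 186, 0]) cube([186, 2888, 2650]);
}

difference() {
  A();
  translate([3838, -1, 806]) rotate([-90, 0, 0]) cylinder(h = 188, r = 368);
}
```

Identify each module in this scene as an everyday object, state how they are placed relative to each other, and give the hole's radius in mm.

The subtracted cylinder has r = 368 mm.

A is a house frame. The house frame has a circular hole through its front wall. The hole's radius is 368 mm.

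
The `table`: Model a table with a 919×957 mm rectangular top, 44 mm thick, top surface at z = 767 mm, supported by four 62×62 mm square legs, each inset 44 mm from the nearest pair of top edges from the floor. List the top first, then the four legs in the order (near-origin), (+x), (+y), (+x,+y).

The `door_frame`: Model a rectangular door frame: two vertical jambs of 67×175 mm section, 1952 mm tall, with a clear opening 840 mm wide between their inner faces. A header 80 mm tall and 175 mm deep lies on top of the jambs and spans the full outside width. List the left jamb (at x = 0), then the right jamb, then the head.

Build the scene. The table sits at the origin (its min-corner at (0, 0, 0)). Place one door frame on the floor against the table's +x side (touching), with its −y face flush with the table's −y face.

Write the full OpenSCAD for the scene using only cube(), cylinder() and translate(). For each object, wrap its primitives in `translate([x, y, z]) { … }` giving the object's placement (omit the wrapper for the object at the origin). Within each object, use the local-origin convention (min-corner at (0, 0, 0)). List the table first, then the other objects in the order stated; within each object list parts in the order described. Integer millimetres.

translate([0, 0, 723]) cube([919, 957, 44]);
translate([44, 44, 0]) cube([62, 62, 723]);
translate([813, 44, 0]) cube([62, 62, 723]);
translate([44, 851, 0]) cube([62, 62, 723]);
translate([813, 851, 0]) cube([62, 62, 723]);
translate([919, 0, 0]) {
  cube([67, 175, 1952]);
  translate([907, 0, 0]) cube([67, 175, 1952]);
  translate([0, 0, 1952]) cube([974, 175, 80]);
}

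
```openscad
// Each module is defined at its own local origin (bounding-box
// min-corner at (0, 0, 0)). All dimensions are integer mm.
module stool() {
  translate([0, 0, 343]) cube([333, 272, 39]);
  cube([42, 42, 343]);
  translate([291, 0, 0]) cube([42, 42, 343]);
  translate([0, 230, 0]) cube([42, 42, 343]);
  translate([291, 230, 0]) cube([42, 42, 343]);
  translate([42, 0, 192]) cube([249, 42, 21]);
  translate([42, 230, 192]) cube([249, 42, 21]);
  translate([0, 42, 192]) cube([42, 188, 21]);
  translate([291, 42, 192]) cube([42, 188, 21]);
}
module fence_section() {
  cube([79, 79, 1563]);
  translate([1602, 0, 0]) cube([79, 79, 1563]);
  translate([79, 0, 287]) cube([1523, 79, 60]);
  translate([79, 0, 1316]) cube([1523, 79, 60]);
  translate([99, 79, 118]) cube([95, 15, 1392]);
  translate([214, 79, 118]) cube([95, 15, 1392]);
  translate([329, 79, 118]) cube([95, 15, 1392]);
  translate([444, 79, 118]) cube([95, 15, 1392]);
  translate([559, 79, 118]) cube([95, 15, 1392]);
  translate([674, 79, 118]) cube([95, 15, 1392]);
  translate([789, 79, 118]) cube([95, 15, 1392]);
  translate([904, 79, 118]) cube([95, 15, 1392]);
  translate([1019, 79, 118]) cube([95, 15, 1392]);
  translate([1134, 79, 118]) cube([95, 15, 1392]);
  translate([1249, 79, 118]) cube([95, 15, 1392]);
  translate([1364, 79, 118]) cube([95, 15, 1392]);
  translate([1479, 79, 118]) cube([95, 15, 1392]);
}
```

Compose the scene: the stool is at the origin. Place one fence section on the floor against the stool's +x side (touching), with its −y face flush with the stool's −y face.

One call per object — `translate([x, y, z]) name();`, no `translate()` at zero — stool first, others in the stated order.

stool();
translate([333, 0, 0]) fence_section();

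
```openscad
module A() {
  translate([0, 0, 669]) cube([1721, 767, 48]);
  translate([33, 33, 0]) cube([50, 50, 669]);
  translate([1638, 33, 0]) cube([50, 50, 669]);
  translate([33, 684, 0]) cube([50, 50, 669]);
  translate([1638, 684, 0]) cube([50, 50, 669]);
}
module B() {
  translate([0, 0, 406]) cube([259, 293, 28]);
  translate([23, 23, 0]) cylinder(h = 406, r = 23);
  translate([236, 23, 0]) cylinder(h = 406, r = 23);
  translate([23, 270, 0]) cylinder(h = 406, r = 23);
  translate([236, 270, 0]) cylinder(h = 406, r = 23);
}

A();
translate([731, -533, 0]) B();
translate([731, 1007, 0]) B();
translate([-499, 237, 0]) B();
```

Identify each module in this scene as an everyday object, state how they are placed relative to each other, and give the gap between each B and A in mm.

A is a table. B is a stool. Three stools sit around the table at the −y, +y, −x sides. The gap between each stool and the table is 240 mm.

Each stool's nearest face is 240 mm from the table's bounding box.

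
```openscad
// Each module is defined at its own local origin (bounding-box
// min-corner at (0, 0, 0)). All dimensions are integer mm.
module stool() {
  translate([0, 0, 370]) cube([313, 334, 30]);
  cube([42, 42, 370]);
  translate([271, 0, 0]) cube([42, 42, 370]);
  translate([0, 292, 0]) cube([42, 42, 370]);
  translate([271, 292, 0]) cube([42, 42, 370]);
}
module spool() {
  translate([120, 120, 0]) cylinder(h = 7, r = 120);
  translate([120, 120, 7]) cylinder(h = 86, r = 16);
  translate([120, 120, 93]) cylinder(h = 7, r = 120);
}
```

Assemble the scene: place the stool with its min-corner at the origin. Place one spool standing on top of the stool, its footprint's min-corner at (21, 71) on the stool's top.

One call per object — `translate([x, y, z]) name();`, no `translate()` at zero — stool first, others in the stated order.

stool();
translate([21, 71, 400]) spool();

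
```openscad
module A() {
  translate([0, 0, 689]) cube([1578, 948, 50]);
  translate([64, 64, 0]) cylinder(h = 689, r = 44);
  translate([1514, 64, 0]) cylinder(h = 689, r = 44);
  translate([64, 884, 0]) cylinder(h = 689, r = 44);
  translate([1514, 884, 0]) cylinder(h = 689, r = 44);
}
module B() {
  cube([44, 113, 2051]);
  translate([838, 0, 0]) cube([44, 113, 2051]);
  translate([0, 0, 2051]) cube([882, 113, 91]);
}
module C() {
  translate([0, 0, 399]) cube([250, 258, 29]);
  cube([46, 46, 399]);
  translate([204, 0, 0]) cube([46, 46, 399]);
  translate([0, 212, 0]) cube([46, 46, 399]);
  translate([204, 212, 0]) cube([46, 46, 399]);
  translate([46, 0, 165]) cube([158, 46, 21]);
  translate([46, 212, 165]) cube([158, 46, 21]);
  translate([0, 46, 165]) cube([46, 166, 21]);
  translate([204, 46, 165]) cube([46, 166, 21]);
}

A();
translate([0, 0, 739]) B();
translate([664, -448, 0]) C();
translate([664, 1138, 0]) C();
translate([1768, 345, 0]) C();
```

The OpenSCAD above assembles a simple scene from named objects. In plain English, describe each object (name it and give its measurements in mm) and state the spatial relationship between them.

A is a table with a 1578×948 mm rectangular top, 50 mm thick, top surface at z = 739 mm, supported by four round legs of 88 mm diameter, each leg's bounding box inset 20 mm from the nearest pair of top edges, running from the floor.

B is a door frame. The clear opening is 794 mm wide and 2051 mm high. Two 44 mm wide jambs, 113 mm deep, stand either side of the opening from the floor to the top of the opening. A 91 mm thick head sits across the top of both jambs, spanning the full outside width of the frame.

C is a four-legged stool. The seat is a 250×258×29 mm slab whose top surface is at z = 428 mm; four square legs, each 46×46 mm in cross-section, run from the floor (z = 0) to the underside of the seat, each flush with a corner of the seat. Four stretchers, 46 mm wide and 21 mm tall, connect adjacent legs with their undersides at z = 165 mm, each running between the inner faces of the legs it joins and aligned with the legs' outer faces on the other axis.

The door frame is on top of the table. Three stools sit around the table at the −y, +y, +x sides.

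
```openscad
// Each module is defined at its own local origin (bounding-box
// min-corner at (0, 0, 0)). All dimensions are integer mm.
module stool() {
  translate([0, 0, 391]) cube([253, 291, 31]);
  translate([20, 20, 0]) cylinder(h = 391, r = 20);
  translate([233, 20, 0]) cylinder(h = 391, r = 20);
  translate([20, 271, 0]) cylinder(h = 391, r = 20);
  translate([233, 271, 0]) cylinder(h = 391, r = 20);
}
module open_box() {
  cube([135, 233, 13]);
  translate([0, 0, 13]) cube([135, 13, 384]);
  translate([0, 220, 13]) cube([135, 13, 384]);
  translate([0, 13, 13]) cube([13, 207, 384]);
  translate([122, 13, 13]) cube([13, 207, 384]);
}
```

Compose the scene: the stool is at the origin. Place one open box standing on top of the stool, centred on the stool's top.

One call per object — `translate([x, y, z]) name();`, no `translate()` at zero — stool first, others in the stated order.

stool();
translate([59, 29, 422]) open_box();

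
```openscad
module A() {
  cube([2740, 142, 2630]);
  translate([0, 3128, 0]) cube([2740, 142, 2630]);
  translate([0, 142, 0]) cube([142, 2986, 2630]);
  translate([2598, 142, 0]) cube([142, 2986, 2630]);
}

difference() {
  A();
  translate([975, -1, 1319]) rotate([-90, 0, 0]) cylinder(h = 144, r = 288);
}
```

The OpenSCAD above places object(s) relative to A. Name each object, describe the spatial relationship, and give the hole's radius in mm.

A is a house frame. The house frame has a circular hole through its front wall. The hole's radius is 288 mm.

The subtracted cylinder has r = 288 mm.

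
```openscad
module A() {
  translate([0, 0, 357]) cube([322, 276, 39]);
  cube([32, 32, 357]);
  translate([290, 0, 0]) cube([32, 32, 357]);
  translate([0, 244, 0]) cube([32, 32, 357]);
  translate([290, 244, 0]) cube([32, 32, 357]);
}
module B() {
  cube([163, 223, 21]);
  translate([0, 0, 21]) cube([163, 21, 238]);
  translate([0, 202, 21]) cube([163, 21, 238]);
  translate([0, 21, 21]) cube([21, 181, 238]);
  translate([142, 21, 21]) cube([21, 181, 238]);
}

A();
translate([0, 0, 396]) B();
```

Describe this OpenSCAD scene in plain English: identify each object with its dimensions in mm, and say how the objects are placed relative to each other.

A is a four-legged stool. The seat is 322×276 mm, 39 mm thick, top at z = 396 mm. It stands on four square legs, each 32×32 mm in cross-section, from z = 0 to the seat underside, each flush with a corner of the seat.

B is an open-topped rectangular box: outside dimensions 163×223×259 mm, with a uniform wall and base thickness of 21 mm. The base is a full 163×223 slab on the floor; four walls sit on top of the base. The front and back walls (the −y and +y sides) span the full width; the two side walls fit between them.

The open box is on top of the stool.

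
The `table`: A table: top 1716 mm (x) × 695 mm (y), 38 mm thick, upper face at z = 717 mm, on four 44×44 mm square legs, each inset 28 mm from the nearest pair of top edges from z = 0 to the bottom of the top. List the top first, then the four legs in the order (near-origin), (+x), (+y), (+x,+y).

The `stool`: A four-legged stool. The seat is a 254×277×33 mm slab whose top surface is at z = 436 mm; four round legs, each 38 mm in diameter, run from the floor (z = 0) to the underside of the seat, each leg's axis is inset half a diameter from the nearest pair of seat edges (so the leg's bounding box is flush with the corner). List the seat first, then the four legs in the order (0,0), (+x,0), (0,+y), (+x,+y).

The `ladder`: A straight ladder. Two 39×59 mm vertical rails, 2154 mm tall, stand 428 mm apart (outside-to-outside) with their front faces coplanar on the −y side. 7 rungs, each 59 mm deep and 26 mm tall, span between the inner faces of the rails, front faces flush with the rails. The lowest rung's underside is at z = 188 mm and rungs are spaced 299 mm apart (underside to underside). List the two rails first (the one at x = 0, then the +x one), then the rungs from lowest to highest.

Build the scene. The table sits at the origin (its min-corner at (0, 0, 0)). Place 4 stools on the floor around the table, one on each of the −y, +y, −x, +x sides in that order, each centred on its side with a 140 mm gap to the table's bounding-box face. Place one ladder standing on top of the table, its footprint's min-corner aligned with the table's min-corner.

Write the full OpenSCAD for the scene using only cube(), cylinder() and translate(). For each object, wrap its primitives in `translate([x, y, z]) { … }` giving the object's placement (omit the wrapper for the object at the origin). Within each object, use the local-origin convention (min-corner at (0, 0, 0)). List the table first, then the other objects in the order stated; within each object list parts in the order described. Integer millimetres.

translate([0, 0, 679]) cube([1716, 695, 38]);
translate([28, 28, 0]) cube([44, 44, 679]);
translate([1644, 28, 0]) cube([44, 44, 679]);
translate([28, 623, 0]) cube([44, 44, 679]);
translate([1644, 623, 0]) cube([44, 44, 679]);
translate([731, -417, 0]) {
  translate([0, 0, 403]) cube([254, 277, 33]);
  translate([19, 19, 0]) cylinder(h = 403, r = 19);
  translate([235, 19, 0]) cylinder(h = 403, r = 19);
  translate([19, 258, 0]) cylinder(h = 403, r = 19);
  translate([235, 258, 0]) cylinder(h = 403, r = 19);
}
translate([731, 835, 0]) {
  translate([0, 0, 403]) cube([254, 277, 33]);
  translate([19, 19, 0]) cylinder(h = 403, r = 19);
  translate([235, 19, 0]) cylinder(h = 403, r = 19);
  translate([19, 258, 0]) cylinder(h = 403, r = 19);
  translate([235, 258, 0]) cylinder(h = 403, r = 19);
}
translate([-394, 209, 0]) {
  translate([0, 0, 403]) cube([254, 277, 33]);
  translate([19, 19, 0]) cylinder(h = 403, r = 19);
  translate([235, 19, 0]) cylinder(h = 403, r = 19);
  translate([19, 258, 0]) cylinder(h = 403, r = 19);
  translate([235, 258, 0]) cylinder(h = 403, r = 19);
}
translate([1856, 209, 0]) {
  translate([0, 0, 403]) cube([254, 277, 33]);
  translate([19, 19, 0]) cylinder(h = 403, r = 19);
  translate([235, 19, 0]) cylinder(h = 403, r = 19);
  translate([19, 258, 0]) cylinder(h = 403, r = 19);
  translate([235, 258, 0]) cylinder(h = 403, r = 19);
}
translate([0, 0, 717]) {
  cube([39, 59, 2154]);
  translate([389, 0, 0]) cube([39, 59, 2154]);
  translate([39, 0, 188]) cube([350, 59, 26]);
  translate([39, 0, 487]) cube([350, 59, 26]);
  translate([39, 0, 786]) cube([350, 59, 26]);
  translate([39, 0, 1085]) cube([350, 59, 26]);
  translate([39, 0, 1384]) cube([350, 59, 26]);
  translate([39, 0, 1683]) cube([350, 59, 26]);
  translate([39, 0, 1982]) cube([350, 59, 26]);
}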